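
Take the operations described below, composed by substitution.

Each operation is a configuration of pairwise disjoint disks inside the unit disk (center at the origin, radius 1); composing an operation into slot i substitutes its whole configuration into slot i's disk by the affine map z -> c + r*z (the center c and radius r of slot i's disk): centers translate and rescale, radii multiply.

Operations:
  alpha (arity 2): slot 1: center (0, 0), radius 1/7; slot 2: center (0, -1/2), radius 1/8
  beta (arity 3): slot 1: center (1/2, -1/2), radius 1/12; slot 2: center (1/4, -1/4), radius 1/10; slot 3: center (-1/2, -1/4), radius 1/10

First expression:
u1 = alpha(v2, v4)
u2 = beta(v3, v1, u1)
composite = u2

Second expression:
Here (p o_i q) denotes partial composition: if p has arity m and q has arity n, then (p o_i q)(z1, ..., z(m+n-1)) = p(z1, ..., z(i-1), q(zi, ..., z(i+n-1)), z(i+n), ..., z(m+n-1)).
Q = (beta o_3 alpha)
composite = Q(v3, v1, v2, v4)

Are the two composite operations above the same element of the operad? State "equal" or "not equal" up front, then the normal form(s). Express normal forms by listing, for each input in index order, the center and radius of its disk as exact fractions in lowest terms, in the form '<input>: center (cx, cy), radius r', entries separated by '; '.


The first expression reduces to v1: center (1/4, -1/4), radius 1/10; v2: center (-1/2, -1/4), radius 1/70; v3: center (1/2, -1/2), radius 1/12; v4: center (-1/2, -3/10), radius 1/80
The second expression reduces to v1: center (1/4, -1/4), radius 1/10; v2: center (-1/2, -1/4), radius 1/70; v3: center (1/2, -1/2), radius 1/12; v4: center (-1/2, -3/10), radius 1/80
One common form — equal.

equal — both sides give v1: center (1/4, -1/4), radius 1/10; v2: center (-1/2, -1/4), radius 1/70; v3: center (1/2, -1/2), radius 1/12; v4: center (-1/2, -3/10), radius 1/80


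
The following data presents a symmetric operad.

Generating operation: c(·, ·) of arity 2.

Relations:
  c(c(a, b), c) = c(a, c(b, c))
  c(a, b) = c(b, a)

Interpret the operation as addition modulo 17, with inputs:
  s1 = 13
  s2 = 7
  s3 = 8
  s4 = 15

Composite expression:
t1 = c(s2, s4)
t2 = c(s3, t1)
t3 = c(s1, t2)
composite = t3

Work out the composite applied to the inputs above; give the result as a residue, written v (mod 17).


c(s2, s4) = 5
c(s3, c(s2, s4)) = 13
c(s1, c(s3, c(s2, s4))) = 9

9 (mod 17)


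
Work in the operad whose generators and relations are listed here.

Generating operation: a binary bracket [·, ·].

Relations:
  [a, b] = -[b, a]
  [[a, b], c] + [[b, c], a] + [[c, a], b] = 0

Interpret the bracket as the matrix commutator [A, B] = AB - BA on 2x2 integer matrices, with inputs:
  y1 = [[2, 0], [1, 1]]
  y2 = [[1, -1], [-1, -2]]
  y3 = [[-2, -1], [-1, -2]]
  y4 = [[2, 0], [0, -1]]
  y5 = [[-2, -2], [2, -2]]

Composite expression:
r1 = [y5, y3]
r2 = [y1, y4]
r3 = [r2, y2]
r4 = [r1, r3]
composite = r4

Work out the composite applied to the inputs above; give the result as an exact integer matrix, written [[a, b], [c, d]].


[[0, 0], [-72, 0]]


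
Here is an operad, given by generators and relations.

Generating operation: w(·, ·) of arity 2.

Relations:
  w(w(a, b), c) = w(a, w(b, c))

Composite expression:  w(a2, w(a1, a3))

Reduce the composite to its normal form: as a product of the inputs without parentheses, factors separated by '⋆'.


Key point: w is associative — brackets drop, the a-order remains.
w(a1, a3) reduces to a1 ⋆ a3
w(a2, w(a1, a3)) reduces to a2 ⋆ a1 ⋆ a3

a2 ⋆ a1 ⋆ a3


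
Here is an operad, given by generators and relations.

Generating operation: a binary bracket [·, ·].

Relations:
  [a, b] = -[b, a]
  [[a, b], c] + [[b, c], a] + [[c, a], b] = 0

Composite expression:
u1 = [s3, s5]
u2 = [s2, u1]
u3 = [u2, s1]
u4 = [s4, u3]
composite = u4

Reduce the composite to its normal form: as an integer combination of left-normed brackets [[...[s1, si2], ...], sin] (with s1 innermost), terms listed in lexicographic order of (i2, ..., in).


[[[[s1, s2], s3], s5], s4] - [[[[s1, s2], s5], s3], s4] - [[[[s1, s3], s5], s2], s4] + [[[[s1, s5], s3], s2], s4]

Skip Jacobi rewriting: expand, keep s1-initial words, read off terms.
Composite bracket: [s4, [[s2, [s3, s5]], s1]]
Under [a, b] = ab - ba we get 16 signed associative words (2^4 = 16).
Coefficients come from the s1-initial words:
  s1s2s3s5s4 appears with sign +1, giving the term +[[[[s1, s2], s3], s5], s4]
  s1s2s5s3s4 appears with sign -1, giving the term -[[[[s1, s2], s5], s3], s4]
  s1s3s5s2s4 appears with sign -1, giving the term -[[[[s1, s3], s5], s2], s4]
  s1s5s3s2s4 appears with sign +1, giving the term +[[[[s1, s5], s3], s2], s4]


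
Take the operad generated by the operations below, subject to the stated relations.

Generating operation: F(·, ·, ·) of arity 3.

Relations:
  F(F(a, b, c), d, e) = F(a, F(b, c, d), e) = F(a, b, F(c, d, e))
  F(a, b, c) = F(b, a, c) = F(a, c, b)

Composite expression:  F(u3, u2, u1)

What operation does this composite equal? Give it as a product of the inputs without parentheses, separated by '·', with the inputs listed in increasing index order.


u1 · u2 · u3

With F associative and commutative, the u-input set is all that matters.
F(u3, u2, u1) flattens to u3 · u2 · u1
sorting the factors by input index: u1 · u2 · u3


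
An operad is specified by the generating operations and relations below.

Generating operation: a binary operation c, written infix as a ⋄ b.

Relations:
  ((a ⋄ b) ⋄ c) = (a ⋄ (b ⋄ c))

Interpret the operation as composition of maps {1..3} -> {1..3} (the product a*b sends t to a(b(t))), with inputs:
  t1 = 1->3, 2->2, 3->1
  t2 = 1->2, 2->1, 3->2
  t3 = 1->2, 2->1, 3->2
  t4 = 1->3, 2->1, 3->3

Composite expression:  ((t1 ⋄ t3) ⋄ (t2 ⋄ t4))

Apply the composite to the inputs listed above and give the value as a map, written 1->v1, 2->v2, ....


1->3, 2->3, 3->3

(t1 ⋄ t3) = 1->2, 2->3, 3->2
(t2 ⋄ t4) = 1->2, 2->2, 3->2
((t1 ⋄ t3) ⋄ (t2 ⋄ t4)) = 1->3, 2->3, 3->3


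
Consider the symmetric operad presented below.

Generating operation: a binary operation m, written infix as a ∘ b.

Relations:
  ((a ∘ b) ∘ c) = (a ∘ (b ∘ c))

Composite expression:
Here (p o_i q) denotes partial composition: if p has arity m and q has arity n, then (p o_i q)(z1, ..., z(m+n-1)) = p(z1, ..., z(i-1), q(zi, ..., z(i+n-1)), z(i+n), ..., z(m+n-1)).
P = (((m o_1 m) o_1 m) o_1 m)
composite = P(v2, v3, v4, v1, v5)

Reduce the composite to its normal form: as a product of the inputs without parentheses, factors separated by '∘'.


v2 ∘ v3 ∘ v4 ∘ v1 ∘ v5

Key point: m is associative — brackets drop, the v-order remains.
(v2 ∘ v3) unparenthesizes to v2 ∘ v3
((v2 ∘ v3) ∘ v4) unparenthesizes to v2 ∘ v3 ∘ v4
(((v2 ∘ v3) ∘ v4) ∘ v1) unparenthesizes to v2 ∘ v3 ∘ v4 ∘ v1
((((v2 ∘ v3) ∘ v4) ∘ v1) ∘ v5) unparenthesizes to v2 ∘ v3 ∘ v4 ∘ v1 ∘ v5


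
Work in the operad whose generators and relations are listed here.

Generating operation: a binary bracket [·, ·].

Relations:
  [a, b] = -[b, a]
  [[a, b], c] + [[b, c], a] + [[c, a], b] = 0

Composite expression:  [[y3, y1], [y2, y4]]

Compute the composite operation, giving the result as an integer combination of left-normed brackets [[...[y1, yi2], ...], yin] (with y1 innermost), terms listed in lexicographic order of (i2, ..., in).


A multilinear Lie element is pinned by y1-initial words (y1 innermost).
Composite bracket: [[y3, y1], [y2, y4]]
Full expansion: 8 signed words from ab - ba (2^3 = 8).
Collect the words opening with y1:
  the word y1y3y2y4 carries sign -1 and contributes -[[[y1, y3], y2], y4]
  the word y1y3y4y2 carries sign +1 and contributes +[[[y1, y3], y4], y2]

-[[[y1, y3], y2], y4] + [[[y1, y3], y4], y2]


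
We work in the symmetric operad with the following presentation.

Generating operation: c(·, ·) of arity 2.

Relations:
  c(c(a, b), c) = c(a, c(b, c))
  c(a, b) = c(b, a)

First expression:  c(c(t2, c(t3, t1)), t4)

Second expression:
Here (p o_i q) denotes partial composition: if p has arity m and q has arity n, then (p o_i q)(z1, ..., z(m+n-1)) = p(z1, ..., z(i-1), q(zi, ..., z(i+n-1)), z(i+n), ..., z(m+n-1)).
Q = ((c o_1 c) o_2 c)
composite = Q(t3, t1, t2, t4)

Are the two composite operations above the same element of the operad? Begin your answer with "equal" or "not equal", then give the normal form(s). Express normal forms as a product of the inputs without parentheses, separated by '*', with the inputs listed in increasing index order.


equal; the common form is t1 * t2 * t3 * t4

The first expression, normalized: t1 * t2 * t3 * t4
The second expression, normalized: t1 * t2 * t3 * t4
One common form — equal.


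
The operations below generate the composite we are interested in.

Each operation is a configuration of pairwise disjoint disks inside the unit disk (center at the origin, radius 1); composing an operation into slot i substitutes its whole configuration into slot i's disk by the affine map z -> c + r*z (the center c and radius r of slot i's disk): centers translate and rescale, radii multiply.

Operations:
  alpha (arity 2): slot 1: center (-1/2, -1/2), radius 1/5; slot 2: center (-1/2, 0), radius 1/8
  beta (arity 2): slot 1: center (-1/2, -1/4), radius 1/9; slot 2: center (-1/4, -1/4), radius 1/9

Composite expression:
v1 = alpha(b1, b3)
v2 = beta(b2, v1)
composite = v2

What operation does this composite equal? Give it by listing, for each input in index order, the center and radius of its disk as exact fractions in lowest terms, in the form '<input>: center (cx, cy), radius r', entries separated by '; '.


b1: center (-11/36, -11/36), radius 1/45; b2: center (-1/2, -1/4), radius 1/9; b3: center (-11/36, -1/4), radius 1/72


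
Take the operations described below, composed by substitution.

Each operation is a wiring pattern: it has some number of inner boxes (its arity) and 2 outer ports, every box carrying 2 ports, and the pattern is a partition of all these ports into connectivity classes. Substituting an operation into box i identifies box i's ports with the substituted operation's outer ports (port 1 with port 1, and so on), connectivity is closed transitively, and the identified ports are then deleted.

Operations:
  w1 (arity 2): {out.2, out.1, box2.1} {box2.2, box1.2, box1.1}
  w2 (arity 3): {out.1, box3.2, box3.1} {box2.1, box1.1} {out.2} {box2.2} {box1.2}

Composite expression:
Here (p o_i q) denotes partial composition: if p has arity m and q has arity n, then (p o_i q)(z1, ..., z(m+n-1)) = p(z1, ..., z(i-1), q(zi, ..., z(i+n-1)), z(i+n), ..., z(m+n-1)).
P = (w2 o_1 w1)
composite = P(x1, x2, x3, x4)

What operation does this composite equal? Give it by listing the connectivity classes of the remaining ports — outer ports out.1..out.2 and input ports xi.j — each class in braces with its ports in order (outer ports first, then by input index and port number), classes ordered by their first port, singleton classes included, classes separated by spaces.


{out.1, x4.1, x4.2} {out.2} {x1.1, x1.2, x2.2} {x2.1, x3.1} {x3.2}

Connectivity passes through glued w2-boundaries; trace each wire chain.
stage w1: inputs (x1, x2), connectivity {out.1, out.2, x2.1} {x1.1, x1.2, x2.2}, out.j its boundary
stage w2: inputs (x1, x2, x3, x4), connectivity {out.1, x4.1, x4.2} {out.2} {x1.1, x1.2, x2.2} {x2.1, x3.1} {x3.2}, out.j its boundary


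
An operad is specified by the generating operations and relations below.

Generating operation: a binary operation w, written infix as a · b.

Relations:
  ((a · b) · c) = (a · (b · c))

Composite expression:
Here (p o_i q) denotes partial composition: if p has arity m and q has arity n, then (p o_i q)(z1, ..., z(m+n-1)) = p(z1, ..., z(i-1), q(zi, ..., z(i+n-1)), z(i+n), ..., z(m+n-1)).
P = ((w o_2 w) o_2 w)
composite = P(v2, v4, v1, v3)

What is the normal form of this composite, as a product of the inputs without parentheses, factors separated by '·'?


v2 · v4 · v1 · v3

Key point: w is associative — brackets drop, the v-order remains.
(v4 · v1) collapses to v4 · v1
((v4 · v1) · v3) collapses to v4 · v1 · v3
(v2 · ((v4 · v1) · v3)) collapses to v2 · v4 · v1 · v3


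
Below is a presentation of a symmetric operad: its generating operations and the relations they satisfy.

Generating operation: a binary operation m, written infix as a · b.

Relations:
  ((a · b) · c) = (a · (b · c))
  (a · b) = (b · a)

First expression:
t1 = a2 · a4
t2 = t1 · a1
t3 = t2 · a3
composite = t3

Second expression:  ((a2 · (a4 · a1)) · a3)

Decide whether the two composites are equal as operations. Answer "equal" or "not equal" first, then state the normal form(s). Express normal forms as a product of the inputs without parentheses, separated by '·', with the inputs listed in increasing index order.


The first composite normalizes to a1 · a2 · a3 · a4
The second composite normalizes to a1 · a2 · a3 · a4
Same normal form: equal.

equal; the common form is a1 · a2 · a3 · a4


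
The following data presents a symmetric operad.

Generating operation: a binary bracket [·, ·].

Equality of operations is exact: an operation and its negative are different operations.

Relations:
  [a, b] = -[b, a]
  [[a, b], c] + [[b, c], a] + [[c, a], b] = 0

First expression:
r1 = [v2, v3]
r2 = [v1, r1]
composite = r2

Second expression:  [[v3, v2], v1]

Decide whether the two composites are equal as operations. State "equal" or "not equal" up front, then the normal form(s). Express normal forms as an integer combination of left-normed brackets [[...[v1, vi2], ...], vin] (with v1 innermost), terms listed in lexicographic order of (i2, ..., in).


In normal form, the first expression is [[v1, v2], v3] - [[v1, v3], v2]
In normal form, the second expression is [[v1, v2], v3] - [[v1, v3], v2]
The normal forms match — equal.

equal; the common form is [[v1, v2], v3] - [[v1, v3], v2]


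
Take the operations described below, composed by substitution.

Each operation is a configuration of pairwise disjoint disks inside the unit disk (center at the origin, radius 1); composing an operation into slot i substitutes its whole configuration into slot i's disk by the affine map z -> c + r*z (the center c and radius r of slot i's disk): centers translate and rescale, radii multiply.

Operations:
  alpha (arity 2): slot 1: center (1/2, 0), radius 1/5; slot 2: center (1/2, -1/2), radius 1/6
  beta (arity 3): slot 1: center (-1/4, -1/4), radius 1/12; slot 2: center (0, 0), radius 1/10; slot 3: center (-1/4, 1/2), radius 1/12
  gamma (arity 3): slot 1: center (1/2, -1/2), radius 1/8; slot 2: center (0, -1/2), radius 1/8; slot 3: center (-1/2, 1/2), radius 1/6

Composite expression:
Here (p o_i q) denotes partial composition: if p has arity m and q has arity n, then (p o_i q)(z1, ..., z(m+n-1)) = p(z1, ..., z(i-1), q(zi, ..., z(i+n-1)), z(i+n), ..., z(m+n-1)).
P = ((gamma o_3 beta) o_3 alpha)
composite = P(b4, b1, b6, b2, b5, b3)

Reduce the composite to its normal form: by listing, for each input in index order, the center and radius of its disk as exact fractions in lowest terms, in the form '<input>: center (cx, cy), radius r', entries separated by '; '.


b1: center (0, -1/2), radius 1/8; b2: center (-77/144, 65/144), radius 1/432; b3: center (-13/24, 7/12), radius 1/72; b4: center (1/2, -1/2), radius 1/8; b5: center (-1/2, 1/2), radius 1/60; b6: center (-77/144, 11/24), radius 1/360

Each b-disk chains the slot maps above it in gamma; radii multiply.
for b4, the 1-step affine chain lands on center (1/2, -1/2), radius 1/8
for b1, the 1-step affine chain lands on center (0, -1/2), radius 1/8
for b6, the 3-step affine chain lands on center (-77/144, 11/24), radius 1/360
for b2, the 3-step affine chain lands on center (-77/144, 65/144), radius 1/432
for b5, the 2-step affine chain lands on center (-1/2, 1/2), radius 1/60
for b3, the 2-step affine chain lands on center (-13/24, 7/12), radius 1/72


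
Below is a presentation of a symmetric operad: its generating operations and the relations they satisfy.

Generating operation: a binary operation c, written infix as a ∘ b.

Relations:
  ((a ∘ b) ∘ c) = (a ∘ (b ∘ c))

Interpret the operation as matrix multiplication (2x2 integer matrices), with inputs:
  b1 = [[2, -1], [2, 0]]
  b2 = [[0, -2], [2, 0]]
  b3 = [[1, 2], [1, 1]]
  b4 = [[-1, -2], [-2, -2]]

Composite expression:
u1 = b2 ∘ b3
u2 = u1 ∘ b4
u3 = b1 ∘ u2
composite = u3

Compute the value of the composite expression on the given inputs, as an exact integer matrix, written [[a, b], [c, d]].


[[22, 28], [12, 16]]

(b2 ∘ b3) = [[-2, -2], [2, 4]]
((b2 ∘ b3) ∘ b4) = [[6, 8], [-10, -12]]
(b1 ∘ ((b2 ∘ b3) ∘ b4)) = [[22, 28], [12, 16]]


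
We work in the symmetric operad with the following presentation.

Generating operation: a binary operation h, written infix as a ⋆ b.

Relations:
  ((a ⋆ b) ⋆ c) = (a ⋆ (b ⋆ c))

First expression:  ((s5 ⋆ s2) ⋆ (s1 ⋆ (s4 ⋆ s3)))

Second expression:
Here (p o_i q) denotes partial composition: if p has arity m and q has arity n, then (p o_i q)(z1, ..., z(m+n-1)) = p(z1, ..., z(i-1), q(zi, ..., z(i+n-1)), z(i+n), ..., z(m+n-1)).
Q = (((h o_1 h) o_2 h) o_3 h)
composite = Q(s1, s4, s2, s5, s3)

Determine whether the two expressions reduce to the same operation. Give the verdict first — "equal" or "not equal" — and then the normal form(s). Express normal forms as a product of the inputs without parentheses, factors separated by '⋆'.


not equal: they reduce to s5 ⋆ s2 ⋆ s1 ⋆ s4 ⋆ s3 and s1 ⋆ s4 ⋆ s2 ⋆ s5 ⋆ s3


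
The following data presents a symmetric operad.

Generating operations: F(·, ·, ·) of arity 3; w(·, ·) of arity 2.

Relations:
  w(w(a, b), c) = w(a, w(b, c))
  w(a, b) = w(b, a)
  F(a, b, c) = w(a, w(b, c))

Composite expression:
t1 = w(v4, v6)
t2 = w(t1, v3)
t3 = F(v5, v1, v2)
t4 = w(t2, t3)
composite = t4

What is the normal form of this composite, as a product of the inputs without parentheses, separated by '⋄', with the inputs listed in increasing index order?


Shape and order are irrelevant to w; the v-input set decides.
w(v4, v6) reduces to v4 ⋄ v6
w(w(v4, v6), v3) reduces to v4 ⋄ v6 ⋄ v3
F(v5, v1, v2) reduces to v5 ⋄ v1 ⋄ v2
w(w(w(v4, v6), v3), F(v5, v1, v2)) reduces to v4 ⋄ v6 ⋄ v3 ⋄ v5 ⋄ v1 ⋄ v2
rearranged into index order: v1 ⋄ v2 ⋄ v3 ⋄ v4 ⋄ v5 ⋄ v6

v1 ⋄ v2 ⋄ v3 ⋄ v4 ⋄ v5 ⋄ v6


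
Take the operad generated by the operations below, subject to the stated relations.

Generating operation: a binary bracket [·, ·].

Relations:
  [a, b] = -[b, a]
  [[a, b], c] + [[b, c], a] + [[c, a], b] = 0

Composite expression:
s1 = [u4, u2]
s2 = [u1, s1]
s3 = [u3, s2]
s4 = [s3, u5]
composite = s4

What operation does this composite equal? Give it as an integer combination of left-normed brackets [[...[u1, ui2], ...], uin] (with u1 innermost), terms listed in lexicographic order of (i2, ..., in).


Antisymmetry and Jacobi reduce to u1-anchored left-normed brackets.
Composite bracket: [[u3, [u1, [u4, u2]]], u5]
Applying ab - ba throughout gives 16 signed words (2^4 = 16).
Keep just the words that open with u1:
  word u1u2u4u3u5 has sign +1, contributing +[[[[u1, u2], u4], u3], u5]
  word u1u4u2u3u5 has sign -1, contributing -[[[[u1, u4], u2], u3], u5]

[[[[u1, u2], u4], u3], u5] - [[[[u1, u4], u2], u3], u5]


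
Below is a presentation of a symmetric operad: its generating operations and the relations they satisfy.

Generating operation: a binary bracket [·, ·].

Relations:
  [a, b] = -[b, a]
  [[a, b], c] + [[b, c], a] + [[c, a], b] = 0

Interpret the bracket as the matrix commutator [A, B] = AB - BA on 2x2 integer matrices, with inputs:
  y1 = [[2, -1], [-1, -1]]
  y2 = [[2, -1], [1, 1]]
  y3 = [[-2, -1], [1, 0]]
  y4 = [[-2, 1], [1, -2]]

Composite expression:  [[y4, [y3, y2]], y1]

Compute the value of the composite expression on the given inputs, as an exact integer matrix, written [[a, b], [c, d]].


[[0, 0], [0, 0]]

[y3, y2] = [[0, 3], [3, 0]]
[y4, [y3, y2]] = [[0, 0], [0, 0]]
[[y4, [y3, y2]], y1] = [[0, 0], [0, 0]]


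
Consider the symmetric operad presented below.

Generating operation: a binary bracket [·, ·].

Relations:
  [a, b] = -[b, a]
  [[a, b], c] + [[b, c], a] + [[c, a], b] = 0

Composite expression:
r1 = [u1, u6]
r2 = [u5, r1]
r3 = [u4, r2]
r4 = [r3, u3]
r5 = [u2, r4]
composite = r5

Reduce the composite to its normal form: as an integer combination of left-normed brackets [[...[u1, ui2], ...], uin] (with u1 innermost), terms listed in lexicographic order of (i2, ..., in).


-[[[[[u1, u6], u5], u4], u3], u2]


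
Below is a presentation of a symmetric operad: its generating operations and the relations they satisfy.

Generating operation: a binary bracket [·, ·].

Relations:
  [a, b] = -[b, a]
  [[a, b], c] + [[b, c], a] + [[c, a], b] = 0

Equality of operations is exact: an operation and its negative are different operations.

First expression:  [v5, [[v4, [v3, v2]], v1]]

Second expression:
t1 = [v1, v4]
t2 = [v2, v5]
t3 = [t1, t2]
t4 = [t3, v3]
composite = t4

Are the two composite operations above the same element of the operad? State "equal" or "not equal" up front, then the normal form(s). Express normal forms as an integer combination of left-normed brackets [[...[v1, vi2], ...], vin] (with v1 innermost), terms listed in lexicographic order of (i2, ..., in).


The first expression, normalized: [[[[v1, v2], v3], v4], v5] - [[[[v1, v3], v2], v4], v5] - [[[[v1, v4], v2], v3], v5] + [[[[v1, v4], v3], v2], v5]
The second expression, normalized: [[[[v1, v4], v2], v5], v3] - [[[[v1, v4], v5], v2], v3]
Distinct normal forms: not equal.

not equal — first [[[[v1, v2], v3], v4], v5] - [[[[v1, v3], v2], v4], v5] - [[[[v1, v4], v2], v3], v5] + [[[[v1, v4], v3], v2], v5], second [[[[v1, v4], v2], v5], v3] - [[[[v1, v4], v5], v2], v3]


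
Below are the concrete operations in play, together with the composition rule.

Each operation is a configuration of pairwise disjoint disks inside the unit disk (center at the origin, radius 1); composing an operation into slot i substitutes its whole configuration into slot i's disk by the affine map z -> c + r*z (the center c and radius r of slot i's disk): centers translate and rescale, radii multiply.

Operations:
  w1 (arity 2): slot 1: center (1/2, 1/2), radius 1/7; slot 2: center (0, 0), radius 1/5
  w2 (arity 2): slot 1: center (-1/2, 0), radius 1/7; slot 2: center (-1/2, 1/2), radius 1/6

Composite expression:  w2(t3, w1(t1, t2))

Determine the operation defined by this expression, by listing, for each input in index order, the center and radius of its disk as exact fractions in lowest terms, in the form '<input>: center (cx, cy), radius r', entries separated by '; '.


t1: center (-5/12, 7/12), radius 1/42; t2: center (-1/2, 1/2), radius 1/30; t3: center (-1/2, 0), radius 1/7

Nesting under w2 composes maps z -> c + r*z down each t-path.
t3: after 1 affine step, its disk has center (-1/2, 0), radius 1/7
t1: after 2 affine steps, its disk has center (-5/12, 7/12), radius 1/42
t2: after 2 affine steps, its disk has center (-1/2, 1/2), radius 1/30


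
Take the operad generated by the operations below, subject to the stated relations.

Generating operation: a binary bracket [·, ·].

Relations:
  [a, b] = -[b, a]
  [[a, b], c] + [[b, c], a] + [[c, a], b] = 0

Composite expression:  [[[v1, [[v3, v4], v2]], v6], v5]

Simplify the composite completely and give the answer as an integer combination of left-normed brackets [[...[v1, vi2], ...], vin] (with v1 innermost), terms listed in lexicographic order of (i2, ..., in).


-[[[[[v1, v2], v3], v4], v6], v5] + [[[[[v1, v2], v4], v3], v6], v5] + [[[[[v1, v3], v4], v2], v6], v5] - [[[[[v1, v4], v3], v2], v6], v5]

Left-normed coefficients sit on the v1-initial expansion words.
Composite bracket: [[[v1, [[v3, v4], v2]], v6], v5]
Under [a, b] = ab - ba we get 32 signed associative words (2^5 = 32).
Words beginning with v1 determine it all:
  from v1v2v3v4v6v5, sign -1: term -[[[[[v1, v2], v3], v4], v6], v5]
  from v1v2v4v3v6v5, sign +1: term +[[[[[v1, v2], v4], v3], v6], v5]
  from v1v3v4v2v6v5, sign +1: term +[[[[[v1, v3], v4], v2], v6], v5]
  from v1v4v3v2v6v5, sign -1: term -[[[[[v1, v4], v3], v2], v6], v5]


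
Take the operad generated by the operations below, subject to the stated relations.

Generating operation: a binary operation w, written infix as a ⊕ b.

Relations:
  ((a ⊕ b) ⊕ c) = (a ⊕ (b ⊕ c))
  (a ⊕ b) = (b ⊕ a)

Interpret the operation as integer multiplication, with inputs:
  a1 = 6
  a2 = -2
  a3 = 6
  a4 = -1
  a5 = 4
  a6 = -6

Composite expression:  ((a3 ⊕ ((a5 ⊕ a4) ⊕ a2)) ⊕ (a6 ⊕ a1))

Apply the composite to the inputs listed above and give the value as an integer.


(a5 ⊕ a4) = -4
((a5 ⊕ a4) ⊕ a2) = 8
(a3 ⊕ ((a5 ⊕ a4) ⊕ a2)) = 48
(a6 ⊕ a1) = -36
((a3 ⊕ ((a5 ⊕ a4) ⊕ a2)) ⊕ (a6 ⊕ a1)) = -1728

-1728


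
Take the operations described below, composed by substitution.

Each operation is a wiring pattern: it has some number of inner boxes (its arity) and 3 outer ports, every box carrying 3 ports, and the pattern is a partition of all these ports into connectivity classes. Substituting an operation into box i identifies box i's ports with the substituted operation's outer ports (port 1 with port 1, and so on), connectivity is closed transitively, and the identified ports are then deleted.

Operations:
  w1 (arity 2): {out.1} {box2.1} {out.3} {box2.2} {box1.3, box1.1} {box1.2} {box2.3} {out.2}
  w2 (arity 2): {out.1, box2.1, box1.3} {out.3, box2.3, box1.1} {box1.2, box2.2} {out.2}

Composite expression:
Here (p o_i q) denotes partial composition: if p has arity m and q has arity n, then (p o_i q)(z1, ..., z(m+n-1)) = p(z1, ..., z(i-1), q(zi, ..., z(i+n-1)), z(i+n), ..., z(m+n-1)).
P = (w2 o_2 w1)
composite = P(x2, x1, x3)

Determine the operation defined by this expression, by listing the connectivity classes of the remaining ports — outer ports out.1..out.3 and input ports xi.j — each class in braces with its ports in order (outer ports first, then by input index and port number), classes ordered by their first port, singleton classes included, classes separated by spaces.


{out.1, x2.3} {out.2} {out.3, x2.1} {x1.1, x1.3} {x1.2} {x2.2} {x3.1} {x3.2} {x3.3}


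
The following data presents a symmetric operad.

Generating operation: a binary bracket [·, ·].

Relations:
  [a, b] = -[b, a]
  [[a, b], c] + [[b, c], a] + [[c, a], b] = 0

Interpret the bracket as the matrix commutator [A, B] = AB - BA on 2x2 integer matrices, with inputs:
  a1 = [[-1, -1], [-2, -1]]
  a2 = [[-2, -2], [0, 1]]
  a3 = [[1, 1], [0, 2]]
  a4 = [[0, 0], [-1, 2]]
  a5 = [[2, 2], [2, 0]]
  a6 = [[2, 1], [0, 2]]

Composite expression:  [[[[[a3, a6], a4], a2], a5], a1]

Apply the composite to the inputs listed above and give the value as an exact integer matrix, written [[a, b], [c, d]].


[[-40, 40], [-80, 40]]

[a3, a6] = [[0, -1], [0, 0]]
[[a3, a6], a4] = [[1, -2], [0, -1]]
[[[a3, a6], a4], a2] = [[0, -10], [0, 0]]
[[[[a3, a6], a4], a2], a5] = [[-20, 20], [0, 20]]
[[[[[a3, a6], a4], a2], a5], a1] = [[-40, 40], [-80, 40]]


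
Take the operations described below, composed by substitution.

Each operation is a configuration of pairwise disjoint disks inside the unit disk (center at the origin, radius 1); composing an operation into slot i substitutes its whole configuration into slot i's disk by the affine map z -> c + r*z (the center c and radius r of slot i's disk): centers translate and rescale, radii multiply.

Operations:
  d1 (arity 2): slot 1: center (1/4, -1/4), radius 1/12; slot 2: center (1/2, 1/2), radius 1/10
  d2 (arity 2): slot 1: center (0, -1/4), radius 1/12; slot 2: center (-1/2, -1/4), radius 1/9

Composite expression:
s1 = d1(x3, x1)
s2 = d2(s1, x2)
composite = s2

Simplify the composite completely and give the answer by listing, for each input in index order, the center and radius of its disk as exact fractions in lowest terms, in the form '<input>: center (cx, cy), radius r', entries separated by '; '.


x1: center (1/24, -5/24), radius 1/120; x2: center (-1/2, -1/4), radius 1/9; x3: center (1/48, -13/48), radius 1/144

Affine substitution under d2: radii multiply and x-centers shift.
for x3, the 2-step affine chain lands on center (1/48, -13/48), radius 1/144
for x1, the 2-step affine chain lands on center (1/24, -5/24), radius 1/120
for x2, the 1-step affine chain lands on center (-1/2, -1/4), radius 1/9


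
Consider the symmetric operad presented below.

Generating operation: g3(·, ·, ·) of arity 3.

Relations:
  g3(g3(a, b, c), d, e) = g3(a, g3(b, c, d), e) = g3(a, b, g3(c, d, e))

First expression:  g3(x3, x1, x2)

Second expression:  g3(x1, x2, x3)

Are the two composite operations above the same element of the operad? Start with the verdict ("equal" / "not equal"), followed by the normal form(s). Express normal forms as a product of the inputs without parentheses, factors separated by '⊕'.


not equal — first x3 ⊕ x1 ⊕ x2, second x1 ⊕ x2 ⊕ x3

In normal form, the first expression is x3 ⊕ x1 ⊕ x2
In normal form, the second expression is x1 ⊕ x2 ⊕ x3
The normal forms differ: not equal.


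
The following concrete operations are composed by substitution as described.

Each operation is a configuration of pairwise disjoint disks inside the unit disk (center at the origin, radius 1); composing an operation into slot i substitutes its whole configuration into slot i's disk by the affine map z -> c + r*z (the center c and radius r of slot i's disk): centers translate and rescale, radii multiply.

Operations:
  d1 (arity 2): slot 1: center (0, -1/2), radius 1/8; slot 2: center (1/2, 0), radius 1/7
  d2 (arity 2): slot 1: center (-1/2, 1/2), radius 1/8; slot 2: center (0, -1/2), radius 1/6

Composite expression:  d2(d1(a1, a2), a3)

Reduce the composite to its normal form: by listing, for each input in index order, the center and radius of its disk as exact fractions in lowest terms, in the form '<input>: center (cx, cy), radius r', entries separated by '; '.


a1: center (-1/2, 7/16), radius 1/64; a2: center (-7/16, 1/2), radius 1/56; a3: center (0, -1/2), radius 1/6

Only the slot chain above each a matters under d2; compose those maps.
tracing a1 down its 2-map path: center (-1/2, 7/16), radius 1/64
tracing a2 down its 2-map path: center (-7/16, 1/2), radius 1/56
tracing a3 down its 1-map path: center (0, -1/2), radius 1/6


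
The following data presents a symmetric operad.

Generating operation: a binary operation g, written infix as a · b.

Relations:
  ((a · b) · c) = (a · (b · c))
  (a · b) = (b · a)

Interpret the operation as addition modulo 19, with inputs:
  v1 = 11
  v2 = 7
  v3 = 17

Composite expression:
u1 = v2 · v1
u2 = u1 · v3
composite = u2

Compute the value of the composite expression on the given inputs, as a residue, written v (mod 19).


16 (mod 19)

(v2 · v1) = 18
((v2 · v1) · v3) = 16


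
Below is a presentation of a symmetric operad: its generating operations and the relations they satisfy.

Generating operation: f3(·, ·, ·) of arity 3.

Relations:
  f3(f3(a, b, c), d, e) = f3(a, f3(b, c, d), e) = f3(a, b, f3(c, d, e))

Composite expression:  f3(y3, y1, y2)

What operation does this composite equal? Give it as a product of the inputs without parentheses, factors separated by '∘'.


y3 ∘ y1 ∘ y2

Associativity of f3 dissolves the nesting; only the y-input order survives.
f3(y3, y1, y2) linearizes to y3 ∘ y1 ∘ y2


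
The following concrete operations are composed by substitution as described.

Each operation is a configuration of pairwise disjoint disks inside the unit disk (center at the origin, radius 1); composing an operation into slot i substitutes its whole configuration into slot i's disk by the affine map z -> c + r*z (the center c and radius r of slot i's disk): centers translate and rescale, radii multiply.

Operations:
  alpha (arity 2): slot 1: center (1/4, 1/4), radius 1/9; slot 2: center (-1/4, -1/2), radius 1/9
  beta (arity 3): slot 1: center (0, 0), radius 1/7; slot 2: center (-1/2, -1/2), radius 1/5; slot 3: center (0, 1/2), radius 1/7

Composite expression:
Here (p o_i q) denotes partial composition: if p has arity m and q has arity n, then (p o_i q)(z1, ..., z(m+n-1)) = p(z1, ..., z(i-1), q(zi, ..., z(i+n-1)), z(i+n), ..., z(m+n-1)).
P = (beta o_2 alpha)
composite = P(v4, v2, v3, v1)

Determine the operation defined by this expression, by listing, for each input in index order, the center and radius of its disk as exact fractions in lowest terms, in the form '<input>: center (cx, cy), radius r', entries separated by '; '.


v1: center (0, 1/2), radius 1/7; v2: center (-9/20, -9/20), radius 1/45; v3: center (-11/20, -3/5), radius 1/45; v4: center (0, 0), radius 1/7


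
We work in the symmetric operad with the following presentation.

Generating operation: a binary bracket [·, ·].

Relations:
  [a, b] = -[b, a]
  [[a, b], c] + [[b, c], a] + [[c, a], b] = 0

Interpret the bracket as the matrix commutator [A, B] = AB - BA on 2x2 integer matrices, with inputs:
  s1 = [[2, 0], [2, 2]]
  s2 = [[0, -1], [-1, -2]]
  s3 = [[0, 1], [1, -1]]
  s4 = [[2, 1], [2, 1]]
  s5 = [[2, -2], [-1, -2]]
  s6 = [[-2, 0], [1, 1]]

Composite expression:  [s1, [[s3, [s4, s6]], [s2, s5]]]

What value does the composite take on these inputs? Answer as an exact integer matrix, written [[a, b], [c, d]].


[[-4, 0], [-8, 4]]

[s4, s6] = [[1, 3], [-7, -1]]
[s3, [s4, s6]] = [[-10, 1], [9, 10]]
[s2, s5] = [[-1, 0], [-2, 1]]
[[s3, [s4, s6]], [s2, s5]] = [[-2, 2], [-58, 2]]
[s1, [[s3, [s4, s6]], [s2, s5]]] = [[-4, 0], [-8, 4]]


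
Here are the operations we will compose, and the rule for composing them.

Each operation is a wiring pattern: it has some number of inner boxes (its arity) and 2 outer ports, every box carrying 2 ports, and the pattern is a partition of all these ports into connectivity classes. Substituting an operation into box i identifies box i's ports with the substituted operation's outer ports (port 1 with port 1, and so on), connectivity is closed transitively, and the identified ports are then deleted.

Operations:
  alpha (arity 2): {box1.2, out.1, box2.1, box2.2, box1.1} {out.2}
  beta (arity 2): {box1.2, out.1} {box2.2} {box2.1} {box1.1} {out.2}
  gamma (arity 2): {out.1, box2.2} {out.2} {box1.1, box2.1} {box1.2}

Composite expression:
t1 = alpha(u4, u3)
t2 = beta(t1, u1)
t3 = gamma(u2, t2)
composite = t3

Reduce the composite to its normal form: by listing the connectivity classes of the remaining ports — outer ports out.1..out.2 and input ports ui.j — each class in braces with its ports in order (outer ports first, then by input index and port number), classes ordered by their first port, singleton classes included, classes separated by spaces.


Connectivity passes through glued gamma-boundaries; trace each wire chain.
alpha over (u4, u3) gives {out.1, u3.1, u3.2, u4.1, u4.2} {out.2}, out.j being that stage's outer ports
beta over (u4, u3, u1) gives {out.1} {out.2} {u1.1} {u1.2} {u3.1, u3.2, u4.1, u4.2}, out.j being that stage's outer ports
gamma over (u2, u4, u3, u1) gives {out.1} {out.2} {u1.1} {u1.2} {u2.1} {u2.2} {u3.1, u3.2, u4.1, u4.2}, out.j being that stage's outer ports

{out.1} {out.2} {u1.1} {u1.2} {u2.1} {u2.2} {u3.1, u3.2, u4.1, u4.2}


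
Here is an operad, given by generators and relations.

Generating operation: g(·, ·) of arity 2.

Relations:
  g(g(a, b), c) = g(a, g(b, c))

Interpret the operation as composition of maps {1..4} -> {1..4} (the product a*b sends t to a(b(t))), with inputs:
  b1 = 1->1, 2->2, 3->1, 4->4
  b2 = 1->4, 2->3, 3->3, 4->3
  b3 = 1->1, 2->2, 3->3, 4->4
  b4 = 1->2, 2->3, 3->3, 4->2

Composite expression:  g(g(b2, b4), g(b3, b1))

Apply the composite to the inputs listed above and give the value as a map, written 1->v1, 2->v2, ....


1->3, 2->3, 3->3, 4->3

g(b2, b4) = 1->3, 2->3, 3->3, 4->3
g(b3, b1) = 1->1, 2->2, 3->1, 4->4
g(g(b2, b4), g(b3, b1)) = 1->3, 2->3, 3->3, 4->3


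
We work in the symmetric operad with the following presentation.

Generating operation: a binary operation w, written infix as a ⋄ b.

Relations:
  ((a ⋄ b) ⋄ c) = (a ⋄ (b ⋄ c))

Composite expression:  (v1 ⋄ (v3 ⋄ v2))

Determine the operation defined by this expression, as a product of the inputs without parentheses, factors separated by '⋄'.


All parenthesizations of w agree; list the v-inputs left to right.
(v3 ⋄ v2) linearizes to v3 ⋄ v2
(v1 ⋄ (v3 ⋄ v2)) linearizes to v1 ⋄ v3 ⋄ v2

v1 ⋄ v3 ⋄ v2


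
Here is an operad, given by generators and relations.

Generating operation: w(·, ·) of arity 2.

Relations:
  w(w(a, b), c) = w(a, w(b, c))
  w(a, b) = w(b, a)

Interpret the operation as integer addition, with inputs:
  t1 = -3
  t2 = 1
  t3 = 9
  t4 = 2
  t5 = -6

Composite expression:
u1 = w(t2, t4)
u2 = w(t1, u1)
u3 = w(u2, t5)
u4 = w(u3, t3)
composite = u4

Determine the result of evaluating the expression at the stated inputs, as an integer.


3

w(t2, t4) = 3
w(t1, w(t2, t4)) = 0
w(w(t1, w(t2, t4)), t5) = -6
w(w(w(t1, w(t2, t4)), t5), t3) = 3


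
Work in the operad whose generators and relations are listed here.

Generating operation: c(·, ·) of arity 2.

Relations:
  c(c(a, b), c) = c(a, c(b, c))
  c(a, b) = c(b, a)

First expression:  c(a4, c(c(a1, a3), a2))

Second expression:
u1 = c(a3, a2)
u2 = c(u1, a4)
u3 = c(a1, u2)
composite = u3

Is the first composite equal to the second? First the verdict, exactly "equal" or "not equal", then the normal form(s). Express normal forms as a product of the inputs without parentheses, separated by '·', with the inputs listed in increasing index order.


equal: each reduces to a1 · a2 · a3 · a4

The first expression reduces to a1 · a2 · a3 · a4
The second expression reduces to a1 · a2 · a3 · a4
One common form — equal.


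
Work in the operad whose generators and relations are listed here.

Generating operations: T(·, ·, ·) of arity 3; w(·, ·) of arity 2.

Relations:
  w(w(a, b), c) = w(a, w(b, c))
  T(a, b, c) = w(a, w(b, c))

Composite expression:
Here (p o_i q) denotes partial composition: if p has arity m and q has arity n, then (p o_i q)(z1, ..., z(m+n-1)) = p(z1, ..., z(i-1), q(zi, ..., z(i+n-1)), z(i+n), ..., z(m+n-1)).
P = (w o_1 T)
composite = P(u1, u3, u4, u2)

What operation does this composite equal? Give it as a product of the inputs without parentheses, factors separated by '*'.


Key point: w is associative — brackets drop, the u-order remains.
T(u1, u3, u4) unparenthesizes to u1 * u3 * u4
w(T(u1, u3, u4), u2) unparenthesizes to u1 * u3 * u4 * u2

u1 * u3 * u4 * u2


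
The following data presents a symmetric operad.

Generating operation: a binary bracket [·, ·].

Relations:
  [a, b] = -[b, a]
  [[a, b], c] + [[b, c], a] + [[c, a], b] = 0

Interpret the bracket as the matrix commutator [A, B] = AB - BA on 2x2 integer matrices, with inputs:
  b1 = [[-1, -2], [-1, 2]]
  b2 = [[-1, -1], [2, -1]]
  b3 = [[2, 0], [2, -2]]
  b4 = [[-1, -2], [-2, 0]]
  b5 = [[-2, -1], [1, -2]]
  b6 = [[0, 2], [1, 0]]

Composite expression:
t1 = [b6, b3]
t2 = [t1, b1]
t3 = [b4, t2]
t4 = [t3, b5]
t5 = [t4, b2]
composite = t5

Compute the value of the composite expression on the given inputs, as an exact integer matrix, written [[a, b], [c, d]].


[[432, -72], [-144, -432]]


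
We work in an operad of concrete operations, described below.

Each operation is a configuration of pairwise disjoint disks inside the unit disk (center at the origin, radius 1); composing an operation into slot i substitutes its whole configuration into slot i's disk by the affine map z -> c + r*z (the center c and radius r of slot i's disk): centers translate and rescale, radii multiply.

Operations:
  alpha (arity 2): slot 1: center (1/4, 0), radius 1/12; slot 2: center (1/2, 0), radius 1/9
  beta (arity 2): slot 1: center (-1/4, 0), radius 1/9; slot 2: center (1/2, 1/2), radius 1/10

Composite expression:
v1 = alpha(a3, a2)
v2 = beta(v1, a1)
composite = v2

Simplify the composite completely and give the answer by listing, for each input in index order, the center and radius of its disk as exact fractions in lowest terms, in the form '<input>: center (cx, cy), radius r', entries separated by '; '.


a1: center (1/2, 1/2), radius 1/10; a2: center (-7/36, 0), radius 1/81; a3: center (-2/9, 0), radius 1/108

Nesting under beta composes maps z -> c + r*z down each a-path.
input a3: composing its 2 substitution steps yields center (-2/9, 0), radius 1/108
input a2: composing its 2 substitution steps yields center (-7/36, 0), radius 1/81
input a1: composing its 1 substitution step yields center (1/2, 1/2), radius 1/10
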